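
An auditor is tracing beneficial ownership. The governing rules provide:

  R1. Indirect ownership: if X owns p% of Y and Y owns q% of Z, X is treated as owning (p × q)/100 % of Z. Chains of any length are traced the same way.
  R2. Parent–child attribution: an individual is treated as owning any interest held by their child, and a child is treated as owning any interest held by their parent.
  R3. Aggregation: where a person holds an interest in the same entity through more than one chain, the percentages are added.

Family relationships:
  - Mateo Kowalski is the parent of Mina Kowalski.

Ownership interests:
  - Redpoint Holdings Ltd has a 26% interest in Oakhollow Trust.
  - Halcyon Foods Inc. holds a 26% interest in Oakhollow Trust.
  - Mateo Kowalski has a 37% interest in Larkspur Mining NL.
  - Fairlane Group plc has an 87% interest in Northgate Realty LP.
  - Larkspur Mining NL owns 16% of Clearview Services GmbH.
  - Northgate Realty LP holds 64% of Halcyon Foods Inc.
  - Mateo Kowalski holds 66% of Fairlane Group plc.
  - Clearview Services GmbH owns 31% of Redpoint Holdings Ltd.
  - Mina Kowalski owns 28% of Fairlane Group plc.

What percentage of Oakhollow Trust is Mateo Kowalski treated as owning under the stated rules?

14.085344%

By parent–child attribution (R2), Mateo Kowalski is treated as also owning Mina Kowalski's interest in Fairlane Group plc, giving 66% + 28% = 94%.
Chain via Fairlane Group plc → Northgate Realty LP → Halcyon Foods Inc. (R1): 94% × 87% × 64% × 26% = 13.608192% of Oakhollow Trust.
Chain via Larkspur Mining NL → Clearview Services GmbH → Redpoint Holdings Ltd (R1): 37% × 16% × 31% × 26% = 0.477152% of Oakhollow Trust.
Aggregating (R3): 13.608192% + 0.477152% = 14.085344%.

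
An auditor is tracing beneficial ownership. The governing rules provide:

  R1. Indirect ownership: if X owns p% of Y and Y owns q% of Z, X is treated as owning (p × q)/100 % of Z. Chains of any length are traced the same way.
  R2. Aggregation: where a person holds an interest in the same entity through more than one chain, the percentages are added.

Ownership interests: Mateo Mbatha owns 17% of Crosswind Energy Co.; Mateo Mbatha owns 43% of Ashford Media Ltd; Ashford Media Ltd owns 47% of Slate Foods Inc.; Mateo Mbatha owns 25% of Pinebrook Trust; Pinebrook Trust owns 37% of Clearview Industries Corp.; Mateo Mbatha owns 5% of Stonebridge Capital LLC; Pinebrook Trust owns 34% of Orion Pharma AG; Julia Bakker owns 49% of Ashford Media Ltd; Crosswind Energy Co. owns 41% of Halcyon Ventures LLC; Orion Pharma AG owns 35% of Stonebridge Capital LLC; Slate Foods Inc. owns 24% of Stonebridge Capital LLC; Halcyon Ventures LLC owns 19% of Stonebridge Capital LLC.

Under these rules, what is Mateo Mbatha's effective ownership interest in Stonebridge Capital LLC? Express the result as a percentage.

14.1497%

Chain via Ashford Media Ltd → Slate Foods Inc. (R1): 43% × 47% × 24% = 4.8504% of Stonebridge Capital LLC.
Chain via Pinebrook Trust → Orion Pharma AG (R1): 25% × 34% × 35% = 2.975% of Stonebridge Capital LLC.
Chain via Crosswind Energy Co. → Halcyon Ventures LLC (R1): 17% × 41% × 19% = 1.3243% of Stonebridge Capital LLC.
Direct interest in Stonebridge Capital LLC: 5%.
Aggregating (R2): 4.8504% + 2.975% + 1.3243% + 5% = 14.1497%.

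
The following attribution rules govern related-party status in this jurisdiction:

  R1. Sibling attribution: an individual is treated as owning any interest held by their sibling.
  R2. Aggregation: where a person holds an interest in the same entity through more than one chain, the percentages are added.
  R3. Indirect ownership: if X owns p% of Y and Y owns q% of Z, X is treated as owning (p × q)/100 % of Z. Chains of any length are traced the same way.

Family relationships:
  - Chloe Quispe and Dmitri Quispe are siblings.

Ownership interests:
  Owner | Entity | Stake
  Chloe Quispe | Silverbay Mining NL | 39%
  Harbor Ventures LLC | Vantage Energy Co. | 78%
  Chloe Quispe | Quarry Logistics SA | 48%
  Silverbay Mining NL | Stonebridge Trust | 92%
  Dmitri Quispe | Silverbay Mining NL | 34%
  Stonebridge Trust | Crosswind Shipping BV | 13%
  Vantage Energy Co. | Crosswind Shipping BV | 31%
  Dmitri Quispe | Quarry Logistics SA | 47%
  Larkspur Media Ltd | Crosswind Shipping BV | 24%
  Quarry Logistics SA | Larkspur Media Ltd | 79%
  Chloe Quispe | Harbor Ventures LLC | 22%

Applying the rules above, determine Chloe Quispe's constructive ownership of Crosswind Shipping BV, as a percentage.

32.0624%

By sibling attribution (R1), Chloe Quispe is treated as also owning Dmitri Quispe's interest in Quarry Logistics SA, giving 48% + 47% = 95%.
By sibling attribution (R1), Chloe Quispe is treated as also owning Dmitri Quispe's interest in Silverbay Mining NL, giving 39% + 34% = 73%.
Chain via Harbor Ventures LLC → Vantage Energy Co. (R3): 22% × 78% × 31% = 5.3196% of Crosswind Shipping BV.
Chain via Quarry Logistics SA → Larkspur Media Ltd (R3): 95% × 79% × 24% = 18.012% of Crosswind Shipping BV.
Chain via Silverbay Mining NL → Stonebridge Trust (R3): 73% × 92% × 13% = 8.7308% of Crosswind Shipping BV.
Aggregating (R2): 5.3196% + 18.012% + 8.7308% = 32.0624%.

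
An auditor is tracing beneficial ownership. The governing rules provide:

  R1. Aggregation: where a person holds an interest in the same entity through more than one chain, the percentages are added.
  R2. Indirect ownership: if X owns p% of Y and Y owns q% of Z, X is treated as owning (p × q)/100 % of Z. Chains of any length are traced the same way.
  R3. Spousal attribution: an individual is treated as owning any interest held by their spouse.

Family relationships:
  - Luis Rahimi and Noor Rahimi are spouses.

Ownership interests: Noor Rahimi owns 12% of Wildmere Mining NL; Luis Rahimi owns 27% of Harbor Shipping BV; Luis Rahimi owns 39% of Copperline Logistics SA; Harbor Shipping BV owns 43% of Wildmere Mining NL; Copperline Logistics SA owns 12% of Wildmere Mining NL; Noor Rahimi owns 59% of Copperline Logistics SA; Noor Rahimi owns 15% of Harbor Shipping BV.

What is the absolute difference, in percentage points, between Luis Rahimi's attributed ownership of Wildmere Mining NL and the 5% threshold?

36.82

By spousal attribution (R3), Luis Rahimi is treated as also owning Noor Rahimi's interest in Copperline Logistics SA, giving 39% + 59% = 98%.
By spousal attribution (R3), Luis Rahimi is treated as also owning Noor Rahimi's interest in Harbor Shipping BV, giving 27% + 15% = 42%.
By spousal attribution (R3), Luis Rahimi is treated as owning Noor Rahimi's 12% interest in Wildmere Mining NL.
Chain via Copperline Logistics SA (R2): 98% × 12% = 11.76% of Wildmere Mining NL.
Chain via Harbor Shipping BV (R2): 42% × 43% = 18.06% of Wildmere Mining NL.
Direct interest in Wildmere Mining NL: 12%.
Aggregating (R1): 11.76% + 18.06% + 12% = 41.82%.
41.82% exceeds the 5% threshold by 36.82 percentage points.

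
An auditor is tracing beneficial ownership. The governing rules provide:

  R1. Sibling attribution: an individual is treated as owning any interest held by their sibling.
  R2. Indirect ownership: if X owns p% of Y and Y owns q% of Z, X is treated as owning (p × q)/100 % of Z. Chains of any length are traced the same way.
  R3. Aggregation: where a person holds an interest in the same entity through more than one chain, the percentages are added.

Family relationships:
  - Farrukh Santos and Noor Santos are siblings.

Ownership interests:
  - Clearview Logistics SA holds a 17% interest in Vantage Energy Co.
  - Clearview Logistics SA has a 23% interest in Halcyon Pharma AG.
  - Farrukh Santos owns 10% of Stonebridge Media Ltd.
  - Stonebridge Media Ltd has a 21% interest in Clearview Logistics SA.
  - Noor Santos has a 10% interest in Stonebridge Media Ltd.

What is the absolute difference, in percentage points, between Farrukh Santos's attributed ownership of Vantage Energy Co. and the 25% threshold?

By sibling attribution (R1), Farrukh Santos is treated as also owning Noor Santos's interest in Stonebridge Media Ltd, giving 10% + 10% = 20%.
Chain via Stonebridge Media Ltd → Clearview Logistics SA (R2): 20% × 21% × 17% = 0.714% of Vantage Energy Co.
0.714% falls short of the 25% threshold by 24.286 percentage points.

24.286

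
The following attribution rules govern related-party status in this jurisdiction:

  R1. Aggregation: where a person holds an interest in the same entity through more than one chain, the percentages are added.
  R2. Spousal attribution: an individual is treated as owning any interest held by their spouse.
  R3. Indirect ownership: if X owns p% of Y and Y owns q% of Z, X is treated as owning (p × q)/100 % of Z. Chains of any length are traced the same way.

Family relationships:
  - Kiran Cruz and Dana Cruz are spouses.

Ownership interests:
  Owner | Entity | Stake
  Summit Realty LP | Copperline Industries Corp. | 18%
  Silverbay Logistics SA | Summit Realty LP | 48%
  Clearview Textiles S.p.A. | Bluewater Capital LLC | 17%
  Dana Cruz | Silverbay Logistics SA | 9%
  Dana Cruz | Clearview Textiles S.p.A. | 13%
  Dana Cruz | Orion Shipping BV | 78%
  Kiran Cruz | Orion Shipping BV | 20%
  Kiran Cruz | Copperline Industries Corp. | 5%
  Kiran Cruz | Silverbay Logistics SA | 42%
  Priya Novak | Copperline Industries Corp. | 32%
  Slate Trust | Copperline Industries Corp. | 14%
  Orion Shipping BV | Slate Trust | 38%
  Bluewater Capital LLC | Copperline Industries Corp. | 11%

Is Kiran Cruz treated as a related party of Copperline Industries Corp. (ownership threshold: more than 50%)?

By spousal attribution (R2), Kiran Cruz is treated as also owning Dana Cruz's interest in Orion Shipping BV, giving 20% + 78% = 98%.
By spousal attribution (R2), Kiran Cruz is treated as also owning Dana Cruz's interest in Silverbay Logistics SA, giving 42% + 9% = 51%.
By spousal attribution (R2), Kiran Cruz is treated as owning Dana Cruz's 13% interest in Clearview Textiles S.p.A.
Chain via Orion Shipping BV → Slate Trust (R3): 98% × 38% × 14% = 5.2136% of Copperline Industries Corp.
Chain via Silverbay Logistics SA → Summit Realty LP (R3): 51% × 48% × 18% = 4.4064% of Copperline Industries Corp.
Direct interest in Copperline Industries Corp: 5%.
Chain via Clearview Textiles S.p.A. → Bluewater Capital LLC (R3): 13% × 17% × 11% = 0.2431% of Copperline Industries Corp.
Aggregating (R1): 5.2136% + 4.4064% + 5% + 0.2431% = 14.8631%.
14.8631% does not exceed the 50% threshold, so Kiran is not a related party to Copperline Industries Corp.

No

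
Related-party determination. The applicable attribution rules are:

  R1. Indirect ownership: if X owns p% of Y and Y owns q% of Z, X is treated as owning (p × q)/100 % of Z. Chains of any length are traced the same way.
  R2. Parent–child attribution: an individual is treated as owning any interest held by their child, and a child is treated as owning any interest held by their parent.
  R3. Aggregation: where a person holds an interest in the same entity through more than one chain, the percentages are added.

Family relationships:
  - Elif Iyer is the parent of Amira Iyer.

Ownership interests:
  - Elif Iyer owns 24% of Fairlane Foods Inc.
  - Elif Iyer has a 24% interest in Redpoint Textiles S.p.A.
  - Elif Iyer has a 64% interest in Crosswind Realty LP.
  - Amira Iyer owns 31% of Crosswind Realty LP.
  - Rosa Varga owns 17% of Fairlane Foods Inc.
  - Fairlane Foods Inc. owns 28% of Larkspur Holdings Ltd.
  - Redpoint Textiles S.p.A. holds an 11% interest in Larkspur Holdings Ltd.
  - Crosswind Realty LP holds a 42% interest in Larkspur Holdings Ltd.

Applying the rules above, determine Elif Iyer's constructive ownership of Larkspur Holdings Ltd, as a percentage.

49.26%

By parent–child attribution (R2), Elif Iyer is treated as also owning Amira Iyer's interest in Crosswind Realty LP, giving 64% + 31% = 95%.
Chain via Redpoint Textiles S.p.A. (R1): 24% × 11% = 2.64% of Larkspur Holdings Ltd.
Chain via Crosswind Realty LP (R1): 95% × 42% = 39.9% of Larkspur Holdings Ltd.
Chain via Fairlane Foods Inc. (R1): 24% × 28% = 6.72% of Larkspur Holdings Ltd.
Aggregating (R3): 2.64% + 39.9% + 6.72% = 49.26%.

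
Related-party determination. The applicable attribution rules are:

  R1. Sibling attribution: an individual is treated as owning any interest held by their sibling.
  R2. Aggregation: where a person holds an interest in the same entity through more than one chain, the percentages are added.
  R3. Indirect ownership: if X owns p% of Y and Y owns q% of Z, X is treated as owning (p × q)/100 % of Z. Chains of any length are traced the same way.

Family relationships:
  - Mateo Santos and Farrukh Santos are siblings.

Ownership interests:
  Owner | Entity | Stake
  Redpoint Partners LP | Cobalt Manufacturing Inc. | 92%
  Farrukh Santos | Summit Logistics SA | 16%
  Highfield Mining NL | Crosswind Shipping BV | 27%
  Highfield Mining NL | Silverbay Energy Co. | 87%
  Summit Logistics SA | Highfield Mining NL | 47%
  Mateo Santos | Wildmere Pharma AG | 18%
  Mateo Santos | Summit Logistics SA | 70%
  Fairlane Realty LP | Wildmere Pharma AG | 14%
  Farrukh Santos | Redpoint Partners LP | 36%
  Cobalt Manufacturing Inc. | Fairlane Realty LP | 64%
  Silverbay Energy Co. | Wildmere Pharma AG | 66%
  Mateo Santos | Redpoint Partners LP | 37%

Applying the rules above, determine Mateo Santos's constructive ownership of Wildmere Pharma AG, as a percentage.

47.2267%

By sibling attribution (R1), Mateo Santos is treated as also owning Farrukh Santos's interest in Redpoint Partners LP, giving 37% + 36% = 73%.
By sibling attribution (R1), Mateo Santos is treated as also owning Farrukh Santos's interest in Summit Logistics SA, giving 70% + 16% = 86%.
Chain via Redpoint Partners LP → Cobalt Manufacturing Inc. → Fairlane Realty LP (R3): 73% × 92% × 64% × 14% = 6.017536% of Wildmere Pharma AG.
Chain via Summit Logistics SA → Highfield Mining NL → Silverbay Energy Co. (R3): 86% × 47% × 87% × 66% = 23.209164% of Wildmere Pharma AG.
Direct interest in Wildmere Pharma AG: 18%.
Aggregating (R2): 6.017536% + 23.209164% + 18% = 47.2267%.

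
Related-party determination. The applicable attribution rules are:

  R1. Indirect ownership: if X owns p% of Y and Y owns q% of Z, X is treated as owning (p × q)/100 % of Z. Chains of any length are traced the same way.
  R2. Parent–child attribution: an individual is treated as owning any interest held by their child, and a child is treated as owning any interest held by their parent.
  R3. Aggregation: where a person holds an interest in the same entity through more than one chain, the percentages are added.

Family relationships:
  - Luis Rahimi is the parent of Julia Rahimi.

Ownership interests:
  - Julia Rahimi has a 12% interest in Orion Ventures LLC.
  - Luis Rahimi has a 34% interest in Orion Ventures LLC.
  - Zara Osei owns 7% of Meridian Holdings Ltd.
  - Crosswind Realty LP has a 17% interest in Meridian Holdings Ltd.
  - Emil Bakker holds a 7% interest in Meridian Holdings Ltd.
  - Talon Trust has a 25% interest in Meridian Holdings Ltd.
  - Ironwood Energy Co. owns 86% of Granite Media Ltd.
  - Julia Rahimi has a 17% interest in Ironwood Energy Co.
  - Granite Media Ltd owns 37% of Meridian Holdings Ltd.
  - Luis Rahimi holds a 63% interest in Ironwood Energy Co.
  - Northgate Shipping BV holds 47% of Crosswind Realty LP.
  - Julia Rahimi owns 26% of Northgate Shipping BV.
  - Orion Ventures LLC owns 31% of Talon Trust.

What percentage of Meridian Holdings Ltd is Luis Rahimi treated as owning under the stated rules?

By parent–child attribution (R2), Luis Rahimi is treated as also owning Julia Rahimi's interest in Ironwood Energy Co, giving 63% + 17% = 80%.
By parent–child attribution (R2), Luis Rahimi is treated as also owning Julia Rahimi's interest in Orion Ventures LLC, giving 34% + 12% = 46%.
By parent–child attribution (R2), Luis Rahimi is treated as owning Julia Rahimi's 26% interest in Northgate Shipping BV.
Chain via Ironwood Energy Co. → Granite Media Ltd (R1): 80% × 86% × 37% = 25.456% of Meridian Holdings Ltd.
Chain via Orion Ventures LLC → Talon Trust (R1): 46% × 31% × 25% = 3.565% of Meridian Holdings Ltd.
Chain via Northgate Shipping BV → Crosswind Realty LP (R1): 26% × 47% × 17% = 2.0774% of Meridian Holdings Ltd.
Aggregating (R3): 25.456% + 3.565% + 2.0774% = 31.0984%.

31.0984%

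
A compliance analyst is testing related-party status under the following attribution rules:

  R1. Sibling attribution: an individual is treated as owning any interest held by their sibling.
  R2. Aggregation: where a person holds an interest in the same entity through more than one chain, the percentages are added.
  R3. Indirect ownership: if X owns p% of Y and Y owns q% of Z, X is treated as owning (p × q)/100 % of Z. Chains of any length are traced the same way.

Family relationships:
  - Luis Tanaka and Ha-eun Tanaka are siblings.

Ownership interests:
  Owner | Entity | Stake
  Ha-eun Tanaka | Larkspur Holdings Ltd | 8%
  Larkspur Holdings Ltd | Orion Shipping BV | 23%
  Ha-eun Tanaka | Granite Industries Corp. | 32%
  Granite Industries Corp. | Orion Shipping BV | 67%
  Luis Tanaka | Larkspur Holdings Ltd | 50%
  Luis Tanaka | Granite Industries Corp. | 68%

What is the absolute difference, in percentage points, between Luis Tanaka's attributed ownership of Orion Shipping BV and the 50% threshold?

30.34

By sibling attribution (R1), Luis Tanaka is treated as also owning Ha-eun Tanaka's interest in Larkspur Holdings Ltd, giving 50% + 8% = 58%.
By sibling attribution (R1), Luis Tanaka is treated as also owning Ha-eun Tanaka's interest in Granite Industries Corp, giving 68% + 32% = 100%.
Chain via Larkspur Holdings Ltd (R3): 58% × 23% = 13.34% of Orion Shipping BV.
Chain via Granite Industries Corp. (R3): 100% × 67% = 67% of Orion Shipping BV.
Aggregating (R2): 13.34% + 67% = 80.34%.
80.34% exceeds the 50% threshold by 30.34 percentage points.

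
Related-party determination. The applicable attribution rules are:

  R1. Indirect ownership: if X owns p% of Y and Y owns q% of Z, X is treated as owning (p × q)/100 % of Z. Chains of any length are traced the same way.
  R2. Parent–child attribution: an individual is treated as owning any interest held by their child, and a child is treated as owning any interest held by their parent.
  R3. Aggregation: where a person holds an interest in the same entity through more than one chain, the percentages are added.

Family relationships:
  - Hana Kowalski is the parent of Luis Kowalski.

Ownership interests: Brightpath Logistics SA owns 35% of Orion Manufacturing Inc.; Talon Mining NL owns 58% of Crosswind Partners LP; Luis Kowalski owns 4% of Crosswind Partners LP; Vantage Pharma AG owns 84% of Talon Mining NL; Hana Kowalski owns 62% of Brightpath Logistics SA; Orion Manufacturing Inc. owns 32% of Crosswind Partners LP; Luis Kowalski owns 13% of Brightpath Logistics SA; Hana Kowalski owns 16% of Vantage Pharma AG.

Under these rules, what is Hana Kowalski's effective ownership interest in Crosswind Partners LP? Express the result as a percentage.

20.1952%

By parent–child attribution (R2), Hana Kowalski is treated as also owning Luis Kowalski's interest in Brightpath Logistics SA, giving 62% + 13% = 75%.
By parent–child attribution (R2), Hana Kowalski is treated as owning Luis Kowalski's 4% interest in Crosswind Partners LP.
Chain via Brightpath Logistics SA → Orion Manufacturing Inc. (R1): 75% × 35% × 32% = 8.4% of Crosswind Partners LP.
Chain via Vantage Pharma AG → Talon Mining NL (R1): 16% × 84% × 58% = 7.7952% of Crosswind Partners LP.
Direct interest in Crosswind Partners LP: 4%.
Aggregating (R3): 8.4% + 7.7952% + 4% = 20.1952%.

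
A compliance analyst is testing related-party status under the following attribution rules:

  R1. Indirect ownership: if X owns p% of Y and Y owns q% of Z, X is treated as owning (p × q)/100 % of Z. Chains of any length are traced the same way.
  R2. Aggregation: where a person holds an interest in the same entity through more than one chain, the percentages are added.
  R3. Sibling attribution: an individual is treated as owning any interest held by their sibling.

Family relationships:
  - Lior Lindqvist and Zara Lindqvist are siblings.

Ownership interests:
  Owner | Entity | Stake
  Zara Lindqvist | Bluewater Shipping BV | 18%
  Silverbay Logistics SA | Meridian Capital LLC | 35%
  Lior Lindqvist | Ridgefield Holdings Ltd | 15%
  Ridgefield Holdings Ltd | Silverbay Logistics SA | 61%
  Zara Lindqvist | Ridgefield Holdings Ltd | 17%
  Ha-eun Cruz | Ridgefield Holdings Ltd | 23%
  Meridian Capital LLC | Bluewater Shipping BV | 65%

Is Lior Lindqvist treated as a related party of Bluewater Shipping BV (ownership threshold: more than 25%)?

No

By sibling attribution (R3), Lior Lindqvist is treated as also owning Zara Lindqvist's interest in Ridgefield Holdings Ltd, giving 15% + 17% = 32%.
By sibling attribution (R3), Lior Lindqvist is treated as owning Zara Lindqvist's 18% interest in Bluewater Shipping BV.
Chain via Ridgefield Holdings Ltd → Silverbay Logistics SA → Meridian Capital LLC (R1): 32% × 61% × 35% × 65% = 4.4408% of Bluewater Shipping BV.
Direct interest in Bluewater Shipping BV: 18%.
Aggregating (R2): 4.4408% + 18% = 22.4408%.
22.4408% does not exceed the 25% threshold, so Lior is not a related party to Bluewater Shipping BV.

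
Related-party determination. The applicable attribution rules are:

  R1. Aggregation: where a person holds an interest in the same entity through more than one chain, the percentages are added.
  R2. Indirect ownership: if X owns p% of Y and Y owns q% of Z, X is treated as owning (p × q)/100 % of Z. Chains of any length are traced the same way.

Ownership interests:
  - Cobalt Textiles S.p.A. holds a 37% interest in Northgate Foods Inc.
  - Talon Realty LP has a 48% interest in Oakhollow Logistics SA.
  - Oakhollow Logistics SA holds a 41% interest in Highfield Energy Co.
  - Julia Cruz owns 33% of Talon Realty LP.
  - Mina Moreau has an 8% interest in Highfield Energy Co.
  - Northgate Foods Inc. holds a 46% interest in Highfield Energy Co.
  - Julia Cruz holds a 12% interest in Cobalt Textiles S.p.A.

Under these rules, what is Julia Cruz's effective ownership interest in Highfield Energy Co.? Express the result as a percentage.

Chain via Talon Realty LP → Oakhollow Logistics SA (R2): 33% × 48% × 41% = 6.4944% of Highfield Energy Co.
Chain via Cobalt Textiles S.p.A. → Northgate Foods Inc. (R2): 12% × 37% × 46% = 2.0424% of Highfield Energy Co.
Aggregating (R1): 6.4944% + 2.0424% = 8.5368%.

8.5368%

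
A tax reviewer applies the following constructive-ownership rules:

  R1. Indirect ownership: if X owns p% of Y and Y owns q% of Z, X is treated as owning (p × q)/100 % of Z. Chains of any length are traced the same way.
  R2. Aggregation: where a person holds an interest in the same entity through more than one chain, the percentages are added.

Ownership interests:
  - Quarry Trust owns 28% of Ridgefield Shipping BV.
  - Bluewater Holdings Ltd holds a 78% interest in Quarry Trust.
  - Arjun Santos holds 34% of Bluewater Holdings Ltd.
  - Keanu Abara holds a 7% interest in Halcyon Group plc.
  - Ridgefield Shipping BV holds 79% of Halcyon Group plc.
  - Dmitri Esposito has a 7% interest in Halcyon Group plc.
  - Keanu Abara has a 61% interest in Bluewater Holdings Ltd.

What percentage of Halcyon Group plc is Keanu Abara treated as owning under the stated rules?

Chain via Bluewater Holdings Ltd → Quarry Trust → Ridgefield Shipping BV (R1): 61% × 78% × 28% × 79% = 10.524696% of Halcyon Group plc.
Direct interest in Halcyon Group plc: 7%.
Aggregating (R2): 10.524696% + 7% = 17.524696%.

17.524696%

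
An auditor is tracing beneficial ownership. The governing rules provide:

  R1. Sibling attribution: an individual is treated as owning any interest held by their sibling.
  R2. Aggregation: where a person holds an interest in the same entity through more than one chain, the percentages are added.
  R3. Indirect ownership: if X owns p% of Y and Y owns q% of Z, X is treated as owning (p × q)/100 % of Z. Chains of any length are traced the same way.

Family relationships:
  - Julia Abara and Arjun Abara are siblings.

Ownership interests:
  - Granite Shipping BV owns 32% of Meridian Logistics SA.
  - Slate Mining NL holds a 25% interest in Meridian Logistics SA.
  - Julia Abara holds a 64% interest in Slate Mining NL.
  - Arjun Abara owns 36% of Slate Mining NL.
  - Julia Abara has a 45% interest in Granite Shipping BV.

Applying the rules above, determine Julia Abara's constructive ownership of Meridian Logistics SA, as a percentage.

By sibling attribution (R1), Julia Abara is treated as also owning Arjun Abara's interest in Slate Mining NL, giving 64% + 36% = 100%.
Chain via Slate Mining NL (R3): 100% × 25% = 25% of Meridian Logistics SA.
Chain via Granite Shipping BV (R3): 45% × 32% = 14.4% of Meridian Logistics SA.
Aggregating (R2): 25% + 14.4% = 39.4%.

39.4%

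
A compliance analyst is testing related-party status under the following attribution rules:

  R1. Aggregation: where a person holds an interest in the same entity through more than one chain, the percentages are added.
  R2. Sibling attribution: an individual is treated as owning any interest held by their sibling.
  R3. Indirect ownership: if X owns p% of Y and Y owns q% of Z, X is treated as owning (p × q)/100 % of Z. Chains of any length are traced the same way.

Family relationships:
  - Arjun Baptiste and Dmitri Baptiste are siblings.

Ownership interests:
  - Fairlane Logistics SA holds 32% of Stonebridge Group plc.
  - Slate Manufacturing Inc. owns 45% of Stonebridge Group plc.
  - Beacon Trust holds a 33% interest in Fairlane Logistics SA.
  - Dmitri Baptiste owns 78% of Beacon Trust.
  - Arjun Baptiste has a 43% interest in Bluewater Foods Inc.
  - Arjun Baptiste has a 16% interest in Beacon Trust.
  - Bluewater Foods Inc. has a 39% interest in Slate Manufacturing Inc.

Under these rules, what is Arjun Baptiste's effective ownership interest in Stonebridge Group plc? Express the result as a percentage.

By sibling attribution (R2), Arjun Baptiste is treated as also owning Dmitri Baptiste's interest in Beacon Trust, giving 16% + 78% = 94%.
Chain via Bluewater Foods Inc. → Slate Manufacturing Inc. (R3): 43% × 39% × 45% = 7.5465% of Stonebridge Group plc.
Chain via Beacon Trust → Fairlane Logistics SA (R3): 94% × 33% × 32% = 9.9264% of Stonebridge Group plc.
Aggregating (R1): 7.5465% + 9.9264% = 17.4729%.

17.4729%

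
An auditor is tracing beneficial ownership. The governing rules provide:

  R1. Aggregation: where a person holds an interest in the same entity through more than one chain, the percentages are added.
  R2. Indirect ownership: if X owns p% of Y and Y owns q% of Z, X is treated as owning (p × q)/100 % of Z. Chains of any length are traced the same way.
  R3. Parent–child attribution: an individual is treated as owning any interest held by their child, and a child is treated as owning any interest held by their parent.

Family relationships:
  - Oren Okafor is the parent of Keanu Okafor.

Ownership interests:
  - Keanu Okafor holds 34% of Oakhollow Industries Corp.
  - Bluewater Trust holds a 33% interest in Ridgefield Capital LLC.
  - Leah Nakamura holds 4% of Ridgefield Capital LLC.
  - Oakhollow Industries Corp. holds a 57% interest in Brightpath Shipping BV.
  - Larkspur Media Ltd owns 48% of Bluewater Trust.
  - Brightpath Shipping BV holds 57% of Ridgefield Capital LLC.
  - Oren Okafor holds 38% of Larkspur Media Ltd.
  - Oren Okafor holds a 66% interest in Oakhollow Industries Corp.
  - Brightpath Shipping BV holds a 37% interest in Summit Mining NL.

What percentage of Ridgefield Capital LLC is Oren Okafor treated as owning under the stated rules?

38.5092%

By parent–child attribution (R3), Oren Okafor is treated as also owning Keanu Okafor's interest in Oakhollow Industries Corp, giving 66% + 34% = 100%.
Chain via Oakhollow Industries Corp. → Brightpath Shipping BV (R2): 100% × 57% × 57% = 32.49% of Ridgefield Capital LLC.
Chain via Larkspur Media Ltd → Bluewater Trust (R2): 38% × 48% × 33% = 6.0192% of Ridgefield Capital LLC.
Aggregating (R1): 32.49% + 6.0192% = 38.5092%.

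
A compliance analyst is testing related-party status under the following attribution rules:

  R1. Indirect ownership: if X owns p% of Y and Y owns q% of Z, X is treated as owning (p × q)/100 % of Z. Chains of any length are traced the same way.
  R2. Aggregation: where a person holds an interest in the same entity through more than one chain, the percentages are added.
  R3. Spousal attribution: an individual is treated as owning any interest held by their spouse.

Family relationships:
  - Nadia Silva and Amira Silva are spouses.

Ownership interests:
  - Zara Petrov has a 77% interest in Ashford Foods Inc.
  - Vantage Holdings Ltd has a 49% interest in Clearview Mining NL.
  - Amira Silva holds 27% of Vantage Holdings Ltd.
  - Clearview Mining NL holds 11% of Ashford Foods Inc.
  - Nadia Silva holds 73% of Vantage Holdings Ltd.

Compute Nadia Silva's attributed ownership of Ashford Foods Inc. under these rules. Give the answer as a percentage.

By spousal attribution (R3), Nadia Silva is treated as also owning Amira Silva's interest in Vantage Holdings Ltd, giving 73% + 27% = 100%.
Chain via Vantage Holdings Ltd → Clearview Mining NL (R1): 100% × 49% × 11% = 5.39% of Ashford Foods Inc.

5.39%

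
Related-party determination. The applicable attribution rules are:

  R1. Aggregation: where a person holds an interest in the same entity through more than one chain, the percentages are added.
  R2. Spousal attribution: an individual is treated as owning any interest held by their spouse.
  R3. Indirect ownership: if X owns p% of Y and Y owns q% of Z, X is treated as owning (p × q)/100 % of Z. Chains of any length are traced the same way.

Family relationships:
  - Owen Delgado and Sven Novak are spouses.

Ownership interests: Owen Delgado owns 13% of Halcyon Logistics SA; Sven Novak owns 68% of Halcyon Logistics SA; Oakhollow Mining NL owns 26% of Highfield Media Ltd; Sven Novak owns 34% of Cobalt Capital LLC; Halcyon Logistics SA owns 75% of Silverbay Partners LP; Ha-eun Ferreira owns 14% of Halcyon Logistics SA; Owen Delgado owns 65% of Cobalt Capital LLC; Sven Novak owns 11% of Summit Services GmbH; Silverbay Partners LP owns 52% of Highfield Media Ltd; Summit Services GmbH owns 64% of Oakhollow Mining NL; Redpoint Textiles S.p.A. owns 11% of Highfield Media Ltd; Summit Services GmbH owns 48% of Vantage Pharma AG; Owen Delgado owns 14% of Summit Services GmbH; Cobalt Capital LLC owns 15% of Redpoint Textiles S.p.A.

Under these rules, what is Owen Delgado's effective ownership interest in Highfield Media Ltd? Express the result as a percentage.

By spousal attribution (R2), Owen Delgado is treated as also owning Sven Novak's interest in Halcyon Logistics SA, giving 13% + 68% = 81%.
By spousal attribution (R2), Owen Delgado is treated as also owning Sven Novak's interest in Cobalt Capital LLC, giving 65% + 34% = 99%.
By spousal attribution (R2), Owen Delgado is treated as also owning Sven Novak's interest in Summit Services GmbH, giving 14% + 11% = 25%.
Chain via Halcyon Logistics SA → Silverbay Partners LP (R3): 81% × 75% × 52% = 31.59% of Highfield Media Ltd.
Chain via Cobalt Capital LLC → Redpoint Textiles S.p.A. (R3): 99% × 15% × 11% = 1.6335% of Highfield Media Ltd.
Chain via Summit Services GmbH → Oakhollow Mining NL (R3): 25% × 64% × 26% = 4.16% of Highfield Media Ltd.
Aggregating (R1): 31.59% + 1.6335% + 4.16% = 37.3835%.

37.3835%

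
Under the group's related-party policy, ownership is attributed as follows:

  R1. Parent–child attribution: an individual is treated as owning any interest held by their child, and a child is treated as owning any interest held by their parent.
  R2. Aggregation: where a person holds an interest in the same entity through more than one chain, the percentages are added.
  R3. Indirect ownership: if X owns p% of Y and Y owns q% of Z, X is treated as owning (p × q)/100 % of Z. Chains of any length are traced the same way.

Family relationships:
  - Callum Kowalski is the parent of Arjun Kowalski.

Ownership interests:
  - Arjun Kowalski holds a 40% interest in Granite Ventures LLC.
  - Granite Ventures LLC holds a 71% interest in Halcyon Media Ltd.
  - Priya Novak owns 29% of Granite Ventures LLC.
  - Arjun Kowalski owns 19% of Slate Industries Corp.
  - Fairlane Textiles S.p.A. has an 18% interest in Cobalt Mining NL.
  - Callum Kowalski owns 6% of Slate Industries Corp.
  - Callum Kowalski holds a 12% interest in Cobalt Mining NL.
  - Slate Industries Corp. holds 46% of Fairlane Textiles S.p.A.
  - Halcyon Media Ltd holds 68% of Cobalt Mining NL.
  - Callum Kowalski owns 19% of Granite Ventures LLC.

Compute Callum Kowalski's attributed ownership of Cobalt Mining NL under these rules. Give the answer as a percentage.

By parent–child attribution (R1), Callum Kowalski is treated as also owning Arjun Kowalski's interest in Granite Ventures LLC, giving 19% + 40% = 59%.
By parent–child attribution (R1), Callum Kowalski is treated as also owning Arjun Kowalski's interest in Slate Industries Corp, giving 6% + 19% = 25%.
Chain via Granite Ventures LLC → Halcyon Media Ltd (R3): 59% × 71% × 68% = 28.4852% of Cobalt Mining NL.
Chain via Slate Industries Corp. → Fairlane Textiles S.p.A. (R3): 25% × 46% × 18% = 2.07% of Cobalt Mining NL.
Direct interest in Cobalt Mining NL: 12%.
Aggregating (R2): 28.4852% + 2.07% + 12% = 42.5552%.

42.5552%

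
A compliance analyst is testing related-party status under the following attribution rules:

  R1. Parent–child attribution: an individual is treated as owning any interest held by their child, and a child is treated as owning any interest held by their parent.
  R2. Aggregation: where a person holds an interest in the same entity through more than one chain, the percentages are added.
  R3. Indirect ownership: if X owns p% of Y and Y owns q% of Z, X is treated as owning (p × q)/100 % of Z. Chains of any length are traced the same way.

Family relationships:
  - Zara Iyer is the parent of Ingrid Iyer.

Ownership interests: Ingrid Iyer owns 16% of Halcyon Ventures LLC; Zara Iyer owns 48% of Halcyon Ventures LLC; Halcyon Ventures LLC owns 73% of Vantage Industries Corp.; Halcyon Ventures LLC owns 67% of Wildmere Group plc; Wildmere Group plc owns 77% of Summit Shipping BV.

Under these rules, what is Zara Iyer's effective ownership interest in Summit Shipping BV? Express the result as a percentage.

By parent–child attribution (R1), Zara Iyer is treated as also owning Ingrid Iyer's interest in Halcyon Ventures LLC, giving 48% + 16% = 64%.
Chain via Halcyon Ventures LLC → Wildmere Group plc (R3): 64% × 67% × 77% = 33.0176% of Summit Shipping BV.

33.0176%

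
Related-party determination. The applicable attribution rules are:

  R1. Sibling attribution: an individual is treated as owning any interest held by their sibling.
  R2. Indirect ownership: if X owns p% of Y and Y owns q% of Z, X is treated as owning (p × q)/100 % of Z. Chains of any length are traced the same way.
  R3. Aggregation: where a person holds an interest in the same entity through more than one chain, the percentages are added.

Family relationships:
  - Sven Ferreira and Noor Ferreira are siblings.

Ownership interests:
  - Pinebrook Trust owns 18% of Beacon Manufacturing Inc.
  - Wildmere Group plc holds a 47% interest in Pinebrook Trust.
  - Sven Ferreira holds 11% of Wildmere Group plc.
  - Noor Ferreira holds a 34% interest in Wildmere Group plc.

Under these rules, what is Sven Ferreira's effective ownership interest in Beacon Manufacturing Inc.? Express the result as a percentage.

By sibling attribution (R1), Sven Ferreira is treated as also owning Noor Ferreira's interest in Wildmere Group plc, giving 11% + 34% = 45%.
Chain via Wildmere Group plc → Pinebrook Trust (R2): 45% × 47% × 18% = 3.807% of Beacon Manufacturing Inc.

3.807%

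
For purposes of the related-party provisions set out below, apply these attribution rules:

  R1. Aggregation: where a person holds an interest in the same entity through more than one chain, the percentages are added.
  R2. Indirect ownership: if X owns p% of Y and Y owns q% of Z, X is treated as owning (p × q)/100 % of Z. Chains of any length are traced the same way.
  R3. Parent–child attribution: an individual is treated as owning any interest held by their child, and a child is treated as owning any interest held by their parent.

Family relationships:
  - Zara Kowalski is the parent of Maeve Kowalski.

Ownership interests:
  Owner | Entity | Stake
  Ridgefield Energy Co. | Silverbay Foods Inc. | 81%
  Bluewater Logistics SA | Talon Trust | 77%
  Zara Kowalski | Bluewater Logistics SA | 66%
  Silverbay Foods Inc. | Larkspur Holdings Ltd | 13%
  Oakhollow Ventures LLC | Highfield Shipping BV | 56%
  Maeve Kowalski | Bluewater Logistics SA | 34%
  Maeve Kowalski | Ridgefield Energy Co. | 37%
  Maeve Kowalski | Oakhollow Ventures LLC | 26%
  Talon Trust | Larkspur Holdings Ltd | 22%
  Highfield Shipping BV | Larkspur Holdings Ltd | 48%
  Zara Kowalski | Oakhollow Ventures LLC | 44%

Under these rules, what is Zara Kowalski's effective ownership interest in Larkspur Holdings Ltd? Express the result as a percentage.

39.6521%

By parent–child attribution (R3), Zara Kowalski is treated as also owning Maeve Kowalski's interest in Bluewater Logistics SA, giving 66% + 34% = 100%.
By parent–child attribution (R3), Zara Kowalski is treated as also owning Maeve Kowalski's interest in Oakhollow Ventures LLC, giving 44% + 26% = 70%.
By parent–child attribution (R3), Zara Kowalski is treated as owning Maeve Kowalski's 37% interest in Ridgefield Energy Co.
Chain via Bluewater Logistics SA → Talon Trust (R2): 100% × 77% × 22% = 16.94% of Larkspur Holdings Ltd.
Chain via Oakhollow Ventures LLC → Highfield Shipping BV (R2): 70% × 56% × 48% = 18.816% of Larkspur Holdings Ltd.
Chain via Ridgefield Energy Co. → Silverbay Foods Inc. (R2): 37% × 81% × 13% = 3.8961% of Larkspur Holdings Ltd.
Aggregating (R1): 16.94% + 18.816% + 3.8961% = 39.6521%.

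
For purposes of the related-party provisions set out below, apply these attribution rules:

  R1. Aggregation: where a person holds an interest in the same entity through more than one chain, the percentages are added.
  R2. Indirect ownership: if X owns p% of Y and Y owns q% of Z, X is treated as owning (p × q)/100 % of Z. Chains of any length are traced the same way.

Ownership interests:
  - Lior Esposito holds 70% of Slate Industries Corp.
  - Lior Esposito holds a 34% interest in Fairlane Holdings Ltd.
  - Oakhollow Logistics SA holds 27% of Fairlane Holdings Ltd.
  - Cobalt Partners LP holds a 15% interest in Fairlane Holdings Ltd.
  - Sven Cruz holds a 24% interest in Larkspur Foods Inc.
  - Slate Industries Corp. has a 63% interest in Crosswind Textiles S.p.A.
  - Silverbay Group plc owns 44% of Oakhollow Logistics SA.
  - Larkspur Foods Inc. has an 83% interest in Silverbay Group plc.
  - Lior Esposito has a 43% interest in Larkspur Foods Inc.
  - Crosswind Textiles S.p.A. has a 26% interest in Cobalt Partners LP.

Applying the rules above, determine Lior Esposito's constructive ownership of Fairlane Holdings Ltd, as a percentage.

39.959872%

Chain via Larkspur Foods Inc. → Silverbay Group plc → Oakhollow Logistics SA (R2): 43% × 83% × 44% × 27% = 4.239972% of Fairlane Holdings Ltd.
Chain via Slate Industries Corp. → Crosswind Textiles S.p.A. → Cobalt Partners LP (R2): 70% × 63% × 26% × 15% = 1.7199% of Fairlane Holdings Ltd.
Direct interest in Fairlane Holdings Ltd: 34%.
Aggregating (R1): 4.239972% + 1.7199% + 34% = 39.959872%.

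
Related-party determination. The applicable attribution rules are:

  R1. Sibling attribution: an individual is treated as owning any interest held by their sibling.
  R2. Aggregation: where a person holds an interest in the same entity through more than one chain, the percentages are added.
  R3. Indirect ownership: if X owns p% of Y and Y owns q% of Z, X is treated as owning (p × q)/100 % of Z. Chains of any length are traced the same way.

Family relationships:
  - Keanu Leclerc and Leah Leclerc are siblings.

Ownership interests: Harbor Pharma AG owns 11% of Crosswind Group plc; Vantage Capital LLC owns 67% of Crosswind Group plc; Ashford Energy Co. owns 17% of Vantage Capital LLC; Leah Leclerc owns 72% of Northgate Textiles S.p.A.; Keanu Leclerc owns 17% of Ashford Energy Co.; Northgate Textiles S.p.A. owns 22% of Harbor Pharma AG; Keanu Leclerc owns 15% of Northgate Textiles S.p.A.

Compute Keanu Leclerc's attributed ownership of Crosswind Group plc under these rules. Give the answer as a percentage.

4.0417%

By sibling attribution (R1), Keanu Leclerc is treated as also owning Leah Leclerc's interest in Northgate Textiles S.p.A, giving 15% + 72% = 87%.
Chain via Northgate Textiles S.p.A. → Harbor Pharma AG (R3): 87% × 22% × 11% = 2.1054% of Crosswind Group plc.
Chain via Ashford Energy Co. → Vantage Capital LLC (R3): 17% × 17% × 67% = 1.9363% of Crosswind Group plc.
Aggregating (R2): 2.1054% + 1.9363% = 4.0417%.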